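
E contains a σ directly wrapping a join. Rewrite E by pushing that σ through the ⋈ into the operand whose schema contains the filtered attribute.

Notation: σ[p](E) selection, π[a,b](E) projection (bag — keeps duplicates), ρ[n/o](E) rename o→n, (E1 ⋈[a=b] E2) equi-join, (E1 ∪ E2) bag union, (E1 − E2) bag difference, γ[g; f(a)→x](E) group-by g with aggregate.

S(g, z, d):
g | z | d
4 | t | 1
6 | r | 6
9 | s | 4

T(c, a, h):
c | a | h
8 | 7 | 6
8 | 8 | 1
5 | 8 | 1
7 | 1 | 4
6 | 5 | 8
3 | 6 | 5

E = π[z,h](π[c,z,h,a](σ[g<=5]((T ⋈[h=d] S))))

σ filters on g, owned by the right side.
E' = π[z,h](π[c,z,h,a]((T ⋈[h=d] σ[g<=5](S))))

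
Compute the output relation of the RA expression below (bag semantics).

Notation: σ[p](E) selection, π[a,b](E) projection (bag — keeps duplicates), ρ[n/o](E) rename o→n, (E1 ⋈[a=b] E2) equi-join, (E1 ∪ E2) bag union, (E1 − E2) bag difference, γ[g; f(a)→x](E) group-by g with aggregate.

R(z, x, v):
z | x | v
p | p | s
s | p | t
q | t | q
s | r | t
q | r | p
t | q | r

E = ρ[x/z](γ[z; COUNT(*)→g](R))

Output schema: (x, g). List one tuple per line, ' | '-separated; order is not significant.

Subexpression sizes:
  R → 6
  γ[z; COUNT(*)→g](R) → 4
  ρ[x/z](γ[z; COUNT(*)→g](R)) → 4

== RESULT ==
x | g
p | 1
q | 2
s | 2
t | 1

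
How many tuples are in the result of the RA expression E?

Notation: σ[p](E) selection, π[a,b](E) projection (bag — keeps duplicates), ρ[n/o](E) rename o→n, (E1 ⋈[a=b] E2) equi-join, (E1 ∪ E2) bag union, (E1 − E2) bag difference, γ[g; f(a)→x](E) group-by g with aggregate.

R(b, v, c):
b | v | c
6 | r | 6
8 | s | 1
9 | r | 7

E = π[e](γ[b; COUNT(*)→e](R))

Row counts bottom-up:
  R → 3
  γ[b; COUNT(*)→e](R) → 3
  π[e](γ[b; COUNT(*)→e](R)) → 3

|E| = 3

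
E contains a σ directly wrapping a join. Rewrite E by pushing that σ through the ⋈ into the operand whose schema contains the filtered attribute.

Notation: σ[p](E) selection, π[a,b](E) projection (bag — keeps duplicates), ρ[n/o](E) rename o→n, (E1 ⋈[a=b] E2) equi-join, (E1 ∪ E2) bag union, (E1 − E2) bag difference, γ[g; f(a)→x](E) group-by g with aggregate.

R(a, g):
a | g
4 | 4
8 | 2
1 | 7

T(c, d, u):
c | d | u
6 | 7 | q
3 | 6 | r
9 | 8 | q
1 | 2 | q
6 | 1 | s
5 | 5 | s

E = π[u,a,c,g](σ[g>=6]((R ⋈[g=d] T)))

σ filters on g, owned by the left side.
E' = π[u,a,c,g]((σ[g>=6](R) ⋈[g=d] T))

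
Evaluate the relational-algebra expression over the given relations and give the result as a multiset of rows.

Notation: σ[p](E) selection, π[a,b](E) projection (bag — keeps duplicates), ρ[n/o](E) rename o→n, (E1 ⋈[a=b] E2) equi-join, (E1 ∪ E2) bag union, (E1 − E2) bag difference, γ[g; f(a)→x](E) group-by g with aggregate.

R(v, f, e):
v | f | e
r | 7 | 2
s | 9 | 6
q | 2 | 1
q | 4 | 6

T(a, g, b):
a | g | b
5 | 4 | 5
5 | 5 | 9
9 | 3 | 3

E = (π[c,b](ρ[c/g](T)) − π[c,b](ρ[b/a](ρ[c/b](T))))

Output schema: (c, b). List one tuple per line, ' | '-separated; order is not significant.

Row counts bottom-up:
  T → 3
  ρ[c/g](T) → 3
  π[c,b](ρ[c/g](T)) → 3
  T → 3
  ρ[c/b](T) → 3
  ρ[b/a](ρ[c/b](T)) → 3
  π[c,b](ρ[b/a](ρ[c/b](T))) → 3
  (π[c,b](ρ[c/g](T)) − π[c,b](ρ[b/a](ρ[c/b](T)))) → 3

== RESULT ==
c | b
3 | 3
4 | 5
5 | 9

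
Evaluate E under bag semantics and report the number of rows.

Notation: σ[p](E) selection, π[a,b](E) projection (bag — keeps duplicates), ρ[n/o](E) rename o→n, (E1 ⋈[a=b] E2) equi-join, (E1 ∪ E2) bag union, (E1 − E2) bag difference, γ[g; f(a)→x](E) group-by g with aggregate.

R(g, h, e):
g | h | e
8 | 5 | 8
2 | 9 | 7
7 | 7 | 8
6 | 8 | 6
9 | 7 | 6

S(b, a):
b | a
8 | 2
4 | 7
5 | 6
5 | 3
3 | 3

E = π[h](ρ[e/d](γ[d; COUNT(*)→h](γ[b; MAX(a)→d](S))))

Stepwise |·|:
  S → 5
  γ[b; MAX(a)→d](S) → 4
  γ[d; COUNT(*)→h](γ[b; MAX(a)→d](S)) → 4
  ρ[e/d](γ[d; COUNT(*)→h](γ[b; MAX(a)→d](S))) → 4
  π[h](ρ[e/d](γ[d; COUNT(*)→h](γ[b; MAX(a)→d](S)))) → 4

|E| = 4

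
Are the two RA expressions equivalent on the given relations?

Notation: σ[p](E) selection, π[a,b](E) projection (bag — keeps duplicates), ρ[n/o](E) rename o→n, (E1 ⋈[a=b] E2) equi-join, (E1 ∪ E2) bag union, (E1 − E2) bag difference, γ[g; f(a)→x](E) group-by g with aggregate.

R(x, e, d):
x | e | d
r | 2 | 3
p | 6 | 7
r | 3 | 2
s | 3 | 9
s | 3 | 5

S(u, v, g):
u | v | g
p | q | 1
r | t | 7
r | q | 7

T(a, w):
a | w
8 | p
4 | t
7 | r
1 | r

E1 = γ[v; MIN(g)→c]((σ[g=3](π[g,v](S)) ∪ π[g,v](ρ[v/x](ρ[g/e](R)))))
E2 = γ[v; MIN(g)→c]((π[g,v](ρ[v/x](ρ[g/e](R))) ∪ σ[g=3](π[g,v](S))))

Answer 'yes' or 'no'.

E1 subexpression sizes:
  S → 3
  π[g,v](S) → 3
  σ[g=3](π[g,v](S)) → 0
  R → 5
  ρ[g/e](R) → 5
  ρ[v/x](ρ[g/e](R)) → 5
  π[g,v](ρ[v/x](ρ[g/e](R))) → 5
  (σ[g=3](π[g,v](S)) ∪ π[g,v](ρ[v/x](ρ[g/e](R)))) → 5
  γ[v; MIN(g)→c]((σ[g=3](π[g,v](S)) ∪ π[g,v](ρ[v/x](ρ[g/e](R))))) → 3
E2 subexpression sizes:
  R → 5
  ρ[g/e](R) → 5
  ρ[v/x](ρ[g/e](R)) → 5
  π[g,v](ρ[v/x](ρ[g/e](R))) → 5
  S → 3
  π[g,v](S) → 3
  σ[g=3](π[g,v](S)) → 0
  (π[g,v](ρ[v/x](ρ[g/e](R))) ∪ σ[g=3](π[g,v](S))) → 5
  γ[v; MIN(g)→c]((π[g,v](ρ[v/x](ρ[g/e](R))) ∪ σ[g=3](π[g,v](S)))) → 3

E1 and E2 produce the same multiset:
v | c
p | 6
r | 2
s | 3

yes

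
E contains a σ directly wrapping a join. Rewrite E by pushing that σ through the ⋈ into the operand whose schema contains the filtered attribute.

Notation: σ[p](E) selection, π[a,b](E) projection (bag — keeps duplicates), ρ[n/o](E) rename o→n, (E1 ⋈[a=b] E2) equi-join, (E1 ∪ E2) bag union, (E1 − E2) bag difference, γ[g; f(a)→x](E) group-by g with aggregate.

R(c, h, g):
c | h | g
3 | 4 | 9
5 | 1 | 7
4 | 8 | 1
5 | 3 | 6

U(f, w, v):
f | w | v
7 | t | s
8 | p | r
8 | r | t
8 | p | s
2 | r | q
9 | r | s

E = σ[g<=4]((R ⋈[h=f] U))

σ filters on g, owned by the left side.
E' = (σ[g<=4](R) ⋈[h=f] U)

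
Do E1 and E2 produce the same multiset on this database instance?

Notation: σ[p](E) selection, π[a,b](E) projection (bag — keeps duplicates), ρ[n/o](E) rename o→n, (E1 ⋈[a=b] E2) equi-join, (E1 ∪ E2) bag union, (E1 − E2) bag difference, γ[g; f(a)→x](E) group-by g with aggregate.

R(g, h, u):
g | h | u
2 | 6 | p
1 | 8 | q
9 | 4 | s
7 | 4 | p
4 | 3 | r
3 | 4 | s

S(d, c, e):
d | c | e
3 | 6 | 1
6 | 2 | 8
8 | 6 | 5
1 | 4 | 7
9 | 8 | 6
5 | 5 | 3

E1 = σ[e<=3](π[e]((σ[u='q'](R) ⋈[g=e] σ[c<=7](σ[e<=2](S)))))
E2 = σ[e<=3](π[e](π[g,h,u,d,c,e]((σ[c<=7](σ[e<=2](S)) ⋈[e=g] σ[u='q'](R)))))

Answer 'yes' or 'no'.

E1 subexpression sizes:
  R → 6
  σ[u='q'](R) → 1
  S → 6
  σ[e<=2](S) → 1
  σ[c<=7](σ[e<=2](S)) → 1
  (σ[u='q'](R) ⋈[g=e] σ[c<=7](σ[e<=2](S))) → 1
  π[e]((σ[u='q'](R) ⋈[g=e] σ[c<=7](σ[e<=2](S)))) → 1
  σ[e<=3](π[e]((σ[u='q'](R) ⋈[g=e] σ[c<=7](σ[e<=2](S))))) → 1
E2 subexpression sizes:
  S → 6
  σ[e<=2](S) → 1
  σ[c<=7](σ[e<=2](S)) → 1
  R → 6
  σ[u='q'](R) → 1
  (σ[c<=7](σ[e<=2](S)) ⋈[e=g] σ[u='q'](R)) → 1
  π[g,h,u,d,c,e]((σ[c<=7](σ[e<=2](S)) ⋈[e=g] σ[u='q'](R))) → 1
  π[e](π[g,h,u,d,c,e]((σ[c<=7](σ[e<=2](S)) ⋈[e=g] σ[u='q'](R)))) → 1
  σ[e<=3](π[e](π[g,h,u,d,c,e]((σ[c<=7](σ[e<=2](S)) ⋈[e=g] σ[u='q'](R))))) → 1

E1 and E2 produce the same multiset:
e
1

yes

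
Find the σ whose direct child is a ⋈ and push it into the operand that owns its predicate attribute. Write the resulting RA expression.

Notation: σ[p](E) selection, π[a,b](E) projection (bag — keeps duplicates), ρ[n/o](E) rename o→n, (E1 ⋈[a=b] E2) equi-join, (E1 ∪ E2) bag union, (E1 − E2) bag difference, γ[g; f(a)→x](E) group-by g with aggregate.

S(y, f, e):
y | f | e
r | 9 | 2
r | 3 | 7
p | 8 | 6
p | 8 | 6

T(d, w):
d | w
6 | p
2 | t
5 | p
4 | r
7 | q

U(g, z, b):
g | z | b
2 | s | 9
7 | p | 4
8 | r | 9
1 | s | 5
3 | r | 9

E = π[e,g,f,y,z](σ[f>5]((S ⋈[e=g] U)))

σ filters on f, owned by the left side.
E' = π[e,g,f,y,z]((σ[f>5](S) ⋈[e=g] U))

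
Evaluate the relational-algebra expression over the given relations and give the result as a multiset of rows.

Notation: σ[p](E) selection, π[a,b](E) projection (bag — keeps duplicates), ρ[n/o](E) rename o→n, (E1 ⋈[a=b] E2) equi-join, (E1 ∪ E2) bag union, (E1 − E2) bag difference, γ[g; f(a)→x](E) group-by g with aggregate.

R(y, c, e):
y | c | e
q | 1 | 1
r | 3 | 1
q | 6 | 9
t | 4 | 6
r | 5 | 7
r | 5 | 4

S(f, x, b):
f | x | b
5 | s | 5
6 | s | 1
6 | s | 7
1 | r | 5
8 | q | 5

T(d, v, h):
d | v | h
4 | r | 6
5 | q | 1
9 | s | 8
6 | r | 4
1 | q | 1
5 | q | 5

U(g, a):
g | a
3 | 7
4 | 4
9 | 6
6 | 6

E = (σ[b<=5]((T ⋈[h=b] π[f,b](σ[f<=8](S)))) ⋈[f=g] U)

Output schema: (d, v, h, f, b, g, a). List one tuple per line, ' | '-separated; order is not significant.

Row counts bottom-up:
  T → 6
  S → 5
  σ[f<=8](S) → 5
  π[f,b](σ[f<=8](S)) → 5
  (T ⋈[h=b] π[f,b](σ[f<=8](S))) → 5
  σ[b<=5]((T ⋈[h=b] π[f,b](σ[f<=8](S)))) → 5
  U → 4
  (σ[b<=5]((T ⋈[h=b] π[f,b](σ[f<=8](S)))) ⋈[f=g] U) → 2

== RESULT ==
d | v | h | f | b | g | a
1 | q | 1 | 6 | 1 | 6 | 6
5 | q | 1 | 6 | 1 | 6 | 6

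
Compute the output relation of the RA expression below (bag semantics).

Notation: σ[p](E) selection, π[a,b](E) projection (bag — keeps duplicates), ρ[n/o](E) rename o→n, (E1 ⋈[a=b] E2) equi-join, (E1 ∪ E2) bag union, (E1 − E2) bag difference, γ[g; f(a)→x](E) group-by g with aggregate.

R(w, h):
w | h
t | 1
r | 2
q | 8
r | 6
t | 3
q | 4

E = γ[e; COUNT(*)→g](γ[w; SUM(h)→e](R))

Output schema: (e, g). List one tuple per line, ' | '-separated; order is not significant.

Row counts bottom-up:
  R → 6
  γ[w; SUM(h)→e](R) → 3
  γ[e; COUNT(*)→g](γ[w; SUM(h)→e](R)) → 3

== RESULT ==
e | g
4 | 1
8 | 1
12 | 1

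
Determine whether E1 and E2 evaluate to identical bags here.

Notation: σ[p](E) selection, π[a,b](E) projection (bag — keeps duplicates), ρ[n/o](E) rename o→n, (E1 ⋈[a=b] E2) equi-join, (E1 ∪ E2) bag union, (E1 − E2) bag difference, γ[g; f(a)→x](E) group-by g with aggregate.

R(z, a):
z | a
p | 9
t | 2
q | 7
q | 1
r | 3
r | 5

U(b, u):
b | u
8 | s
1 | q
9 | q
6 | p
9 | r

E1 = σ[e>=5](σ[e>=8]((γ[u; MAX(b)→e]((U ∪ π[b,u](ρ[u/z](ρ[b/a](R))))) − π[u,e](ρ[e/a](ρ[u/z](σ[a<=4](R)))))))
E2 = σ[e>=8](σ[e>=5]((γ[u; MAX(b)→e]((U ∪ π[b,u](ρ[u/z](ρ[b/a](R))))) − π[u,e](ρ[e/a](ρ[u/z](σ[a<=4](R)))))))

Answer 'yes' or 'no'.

E1 stepwise |·|:
  U → 5
  R → 6
  ρ[b/a](R) → 6
  ρ[u/z](ρ[b/a](R)) → 6
  π[b,u](ρ[u/z](ρ[b/a](R))) → 6
  (U ∪ π[b,u](ρ[u/z](ρ[b/a](R)))) → 11
  γ[u; MAX(b)→e]((U ∪ π[b,u](ρ[u/z](ρ[b/a](R))))) → 5
  R → 6
  σ[a<=4](R) → 3
  ρ[u/z](σ[a<=4](R)) → 3
  ρ[e/a](ρ[u/z](σ[a<=4](R))) → 3
  π[u,e](ρ[e/a](ρ[u/z](σ[a<=4](R)))) → 3
  (γ[u; MAX(b)→e]((U ∪ π[b,u](ρ[u/z](ρ[b/a](R))))) − π[u,e](ρ[e/a](ρ[u/z](σ[a<=4](R))))) → 4
  σ[e>=8]((γ[u; MAX(b)→e]((U ∪ π[b,u](ρ[u/z](ρ[b/a](R))))) − π[u,e](ρ[e/a](ρ[u/z](σ[a<=4](R)))))) → 4
  σ[e>=5](σ[e>=8]((γ[u; MAX(b)→e]((U ∪ π[b,u](ρ[u/z](ρ[b/a](R))))) − π[u,e](ρ[e/a](ρ[u/z](σ[a<=4](R))))))) → 4
E2 stepwise |·|:
  U → 5
  R → 6
  ρ[b/a](R) → 6
  ρ[u/z](ρ[b/a](R)) → 6
  π[b,u](ρ[u/z](ρ[b/a](R))) → 6
  (U ∪ π[b,u](ρ[u/z](ρ[b/a](R)))) → 11
  γ[u; MAX(b)→e]((U ∪ π[b,u](ρ[u/z](ρ[b/a](R))))) → 5
  R → 6
  σ[a<=4](R) → 3
  ρ[u/z](σ[a<=4](R)) → 3
  ρ[e/a](ρ[u/z](σ[a<=4](R))) → 3
  π[u,e](ρ[e/a](ρ[u/z](σ[a<=4](R)))) → 3
  (γ[u; MAX(b)→e]((U ∪ π[b,u](ρ[u/z](ρ[b/a](R))))) − π[u,e](ρ[e/a](ρ[u/z](σ[a<=4](R))))) → 4
  σ[e>=5]((γ[u; MAX(b)→e]((U ∪ π[b,u](ρ[u/z](ρ[b/a](R))))) − π[u,e](ρ[e/a](ρ[u/z](σ[a<=4](R)))))) → 4
  σ[e>=8](σ[e>=5]((γ[u; MAX(b)→e]((U ∪ π[b,u](ρ[u/z](ρ[b/a](R))))) − π[u,e](ρ[e/a](ρ[u/z](σ[a<=4](R))))))) → 4

E1 and E2 produce the same multiset:
u | e
p | 9
q | 9
r | 9
s | 8

yes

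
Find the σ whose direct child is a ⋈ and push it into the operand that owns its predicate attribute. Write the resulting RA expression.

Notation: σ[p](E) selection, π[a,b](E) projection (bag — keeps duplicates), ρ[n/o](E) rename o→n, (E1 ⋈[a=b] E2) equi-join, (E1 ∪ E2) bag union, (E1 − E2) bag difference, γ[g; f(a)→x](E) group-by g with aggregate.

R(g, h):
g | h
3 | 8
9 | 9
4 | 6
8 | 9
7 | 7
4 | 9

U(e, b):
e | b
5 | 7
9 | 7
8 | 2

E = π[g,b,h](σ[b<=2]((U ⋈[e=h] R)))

σ filters on b, owned by the left side.
E' = π[g,b,h]((σ[b<=2](U) ⋈[e=h] R))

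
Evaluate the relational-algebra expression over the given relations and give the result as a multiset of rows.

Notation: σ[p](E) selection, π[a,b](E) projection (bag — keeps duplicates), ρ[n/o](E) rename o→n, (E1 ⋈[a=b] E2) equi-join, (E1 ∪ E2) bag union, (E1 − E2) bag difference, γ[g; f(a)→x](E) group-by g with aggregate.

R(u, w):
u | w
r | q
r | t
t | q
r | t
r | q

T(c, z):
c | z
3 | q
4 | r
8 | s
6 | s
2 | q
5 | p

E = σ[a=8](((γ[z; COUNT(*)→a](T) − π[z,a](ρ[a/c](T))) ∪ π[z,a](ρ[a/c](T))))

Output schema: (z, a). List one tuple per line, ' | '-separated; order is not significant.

Stepwise |·|:
  T → 6
  γ[z; COUNT(*)→a](T) → 4
  T → 6
  ρ[a/c](T) → 6
  π[z,a](ρ[a/c](T)) → 6
  (γ[z; COUNT(*)→a](T) − π[z,a](ρ[a/c](T))) → 3
  T → 6
  ρ[a/c](T) → 6
  π[z,a](ρ[a/c](T)) → 6
  ((γ[z; COUNT(*)→a](T) − π[z,a](ρ[a/c](T))) ∪ π[z,a](ρ[a/c](T))) → 9
  σ[a=8](((γ[z; COUNT(*)→a](T) − π[z,a](ρ[a/c](T))) ∪ π[z,a](ρ[a/c](T)))) → 1

== RESULT ==
z | a
s | 8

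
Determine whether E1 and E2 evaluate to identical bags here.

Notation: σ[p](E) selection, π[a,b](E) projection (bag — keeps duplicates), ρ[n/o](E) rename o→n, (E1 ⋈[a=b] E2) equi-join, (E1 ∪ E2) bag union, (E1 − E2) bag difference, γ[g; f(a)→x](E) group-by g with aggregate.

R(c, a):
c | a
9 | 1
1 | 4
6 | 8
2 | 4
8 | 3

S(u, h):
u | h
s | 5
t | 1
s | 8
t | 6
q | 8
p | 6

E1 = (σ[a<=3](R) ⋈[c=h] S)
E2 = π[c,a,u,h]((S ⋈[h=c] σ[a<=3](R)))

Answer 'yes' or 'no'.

E1 subexpression sizes:
  R → 5
  σ[a<=3](R) → 2
  S → 6
  (σ[a<=3](R) ⋈[c=h] S) → 2
E2 subexpression sizes:
  S → 6
  R → 5
  σ[a<=3](R) → 2
  (S ⋈[h=c] σ[a<=3](R)) → 2
  π[c,a,u,h]((S ⋈[h=c] σ[a<=3](R))) → 2

E1 and E2 produce the same multiset:
c | a | u | h
8 | 3 | q | 8
8 | 3 | s | 8

yes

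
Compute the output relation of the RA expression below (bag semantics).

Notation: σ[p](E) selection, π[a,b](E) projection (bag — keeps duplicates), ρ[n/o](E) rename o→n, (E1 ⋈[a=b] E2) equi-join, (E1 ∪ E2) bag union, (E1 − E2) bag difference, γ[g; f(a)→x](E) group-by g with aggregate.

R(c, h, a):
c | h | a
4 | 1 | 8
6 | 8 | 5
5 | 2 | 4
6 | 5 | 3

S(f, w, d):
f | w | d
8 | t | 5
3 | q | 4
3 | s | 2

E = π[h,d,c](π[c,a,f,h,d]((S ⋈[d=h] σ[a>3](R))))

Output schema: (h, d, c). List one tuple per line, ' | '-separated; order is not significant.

Subexpression sizes:
  S → 3
  R → 4
  σ[a>3](R) → 3
  (S ⋈[d=h] σ[a>3](R)) → 1
  π[c,a,f,h,d]((S ⋈[d=h] σ[a>3](R))) → 1
  π[h,d,c](π[c,a,f,h,d]((S ⋈[d=h] σ[a>3](R)))) → 1

== RESULT ==
h | d | c
2 | 2 | 5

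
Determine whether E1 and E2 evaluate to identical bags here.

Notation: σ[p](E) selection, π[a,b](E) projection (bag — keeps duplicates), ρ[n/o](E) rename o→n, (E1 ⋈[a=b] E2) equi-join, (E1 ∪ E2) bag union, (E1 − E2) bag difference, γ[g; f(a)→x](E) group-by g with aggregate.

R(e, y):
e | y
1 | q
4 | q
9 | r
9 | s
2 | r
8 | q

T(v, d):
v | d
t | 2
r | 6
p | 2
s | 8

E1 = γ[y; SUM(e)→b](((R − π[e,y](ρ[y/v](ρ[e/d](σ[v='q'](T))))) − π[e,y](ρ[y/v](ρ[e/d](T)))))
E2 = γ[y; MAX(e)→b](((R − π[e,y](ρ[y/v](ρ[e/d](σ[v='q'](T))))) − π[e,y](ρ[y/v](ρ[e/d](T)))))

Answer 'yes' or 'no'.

E1 row counts bottom-up:
  R → 6
  T → 4
  σ[v='q'](T) → 0
  ρ[e/d](σ[v='q'](T)) → 0
  ρ[y/v](ρ[e/d](σ[v='q'](T))) → 0
  π[e,y](ρ[y/v](ρ[e/d](σ[v='q'](T)))) → 0
  (R − π[e,y](ρ[y/v](ρ[e/d](σ[v='q'](T))))) → 6
  T → 4
  ρ[e/d](T) → 4
  ρ[y/v](ρ[e/d](T)) → 4
  π[e,y](ρ[y/v](ρ[e/d](T))) → 4
  ((R − π[e,y](ρ[y/v](ρ[e/d](σ[v='q'](T))))) − π[e,y](ρ[y/v](ρ[e/d](T)))) → 6
  γ[y; SUM(e)→b](((R − π[e,y](ρ[y/v](ρ[e/d](σ[v='q'](T))))) − π[e,y](ρ[y/v](ρ[e/d](T))))) → 3
E2 row counts bottom-up:
  R → 6
  T → 4
  σ[v='q'](T) → 0
  ρ[e/d](σ[v='q'](T)) → 0
  ρ[y/v](ρ[e/d](σ[v='q'](T))) → 0
  π[e,y](ρ[y/v](ρ[e/d](σ[v='q'](T)))) → 0
  (R − π[e,y](ρ[y/v](ρ[e/d](σ[v='q'](T))))) → 6
  T → 4
  ρ[e/d](T) → 4
  ρ[y/v](ρ[e/d](T)) → 4
  π[e,y](ρ[y/v](ρ[e/d](T))) → 4
  ((R − π[e,y](ρ[y/v](ρ[e/d](σ[v='q'](T))))) − π[e,y](ρ[y/v](ρ[e/d](T)))) → 6
  γ[y; MAX(e)→b](((R − π[e,y](ρ[y/v](ρ[e/d](σ[v='q'](T))))) − π[e,y](ρ[y/v](ρ[e/d](T))))) → 3

E1 result:
y | b
q | 13
r | 11
s | 9
E2 result:
y | b
q | 8
r | 9
s | 9
Witness: ('q', 8) appears 0× in E1 but 1× in E2.

no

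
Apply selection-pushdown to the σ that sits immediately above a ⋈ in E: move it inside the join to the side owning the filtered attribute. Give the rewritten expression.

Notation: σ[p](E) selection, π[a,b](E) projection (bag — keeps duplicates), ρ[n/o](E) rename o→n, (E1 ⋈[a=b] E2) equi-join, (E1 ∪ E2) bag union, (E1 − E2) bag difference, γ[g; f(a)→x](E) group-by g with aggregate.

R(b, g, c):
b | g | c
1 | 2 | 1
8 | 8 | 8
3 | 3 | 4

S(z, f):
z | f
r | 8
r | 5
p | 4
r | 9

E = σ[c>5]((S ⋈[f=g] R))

σ filters on c, owned by the right side.
E' = (S ⋈[f=g] σ[c>5](R))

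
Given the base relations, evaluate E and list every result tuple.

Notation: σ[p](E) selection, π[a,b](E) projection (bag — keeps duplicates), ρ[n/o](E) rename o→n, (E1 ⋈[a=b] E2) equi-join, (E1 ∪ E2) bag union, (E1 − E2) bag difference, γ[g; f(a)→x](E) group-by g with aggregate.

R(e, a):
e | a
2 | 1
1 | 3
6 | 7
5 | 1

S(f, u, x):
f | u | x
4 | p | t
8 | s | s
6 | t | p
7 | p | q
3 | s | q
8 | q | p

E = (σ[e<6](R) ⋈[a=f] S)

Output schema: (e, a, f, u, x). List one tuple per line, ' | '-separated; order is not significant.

Subexpression sizes:
  R → 4
  σ[e<6](R) → 3
  S → 6
  (σ[e<6](R) ⋈[a=f] S) → 1

== RESULT ==
e | a | f | u | x
1 | 3 | 3 | s | q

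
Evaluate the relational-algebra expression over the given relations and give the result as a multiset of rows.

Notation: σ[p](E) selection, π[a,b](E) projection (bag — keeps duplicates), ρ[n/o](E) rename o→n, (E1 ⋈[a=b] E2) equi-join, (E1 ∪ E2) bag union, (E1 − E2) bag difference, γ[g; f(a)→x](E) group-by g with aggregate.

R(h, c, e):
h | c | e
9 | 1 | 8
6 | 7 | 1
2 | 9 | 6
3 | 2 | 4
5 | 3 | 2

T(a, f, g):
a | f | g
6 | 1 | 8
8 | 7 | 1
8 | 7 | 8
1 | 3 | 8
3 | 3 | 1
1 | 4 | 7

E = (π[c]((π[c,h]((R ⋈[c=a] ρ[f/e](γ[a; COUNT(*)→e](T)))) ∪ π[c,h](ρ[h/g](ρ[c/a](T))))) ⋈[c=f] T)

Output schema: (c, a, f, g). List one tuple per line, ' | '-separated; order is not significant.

Per-node cardinality:
  R → 5
  T → 6
  γ[a; COUNT(*)→e](T) → 4
  ρ[f/e](γ[a; COUNT(*)→e](T)) → 4
  (R ⋈[c=a] ρ[f/e](γ[a; COUNT(*)→e](T))) → 2
  π[c,h]((R ⋈[c=a] ρ[f/e](γ[a; COUNT(*)→e](T)))) → 2
  T → 6
  ρ[c/a](T) → 6
  ρ[h/g](ρ[c/a](T)) → 6
  π[c,h](ρ[h/g](ρ[c/a](T))) → 6
  (π[c,h]((R ⋈[c=a] ρ[f/e](γ[a; COUNT(*)→e](T)))) ∪ π[c,h](ρ[h/g](ρ[c/a](T)))) → 8
  π[c]((π[c,h]((R ⋈[c=a] ρ[f/e](γ[a; COUNT(*)→e](T)))) ∪ π[c,h](ρ[h/g](ρ[c/a](T))))) → 8
  T → 6
  (π[c]((π[c,h]((R ⋈[c=a] ρ[f/e](γ[a; COUNT(*)→e](T)))) ∪ π[c,h](ρ[h/g](ρ[c/a](T))))) ⋈[c=f] T) → 7

== RESULT ==
c | a | f | g
1 | 6 | 1 | 8
1 | 6 | 1 | 8
1 | 6 | 1 | 8
3 | 1 | 3 | 8
3 | 1 | 3 | 8
3 | 3 | 3 | 1
3 | 3 | 3 | 1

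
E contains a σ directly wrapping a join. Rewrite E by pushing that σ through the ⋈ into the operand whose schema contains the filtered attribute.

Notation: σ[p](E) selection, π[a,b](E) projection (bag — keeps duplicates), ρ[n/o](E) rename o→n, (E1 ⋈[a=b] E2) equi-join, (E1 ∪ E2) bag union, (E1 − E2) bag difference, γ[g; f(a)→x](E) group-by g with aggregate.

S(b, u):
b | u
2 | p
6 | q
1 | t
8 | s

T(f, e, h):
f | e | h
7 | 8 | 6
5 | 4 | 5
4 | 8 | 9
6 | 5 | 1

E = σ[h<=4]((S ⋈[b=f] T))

σ filters on h, owned by the right side.
E' = (S ⋈[b=f] σ[h<=4](T))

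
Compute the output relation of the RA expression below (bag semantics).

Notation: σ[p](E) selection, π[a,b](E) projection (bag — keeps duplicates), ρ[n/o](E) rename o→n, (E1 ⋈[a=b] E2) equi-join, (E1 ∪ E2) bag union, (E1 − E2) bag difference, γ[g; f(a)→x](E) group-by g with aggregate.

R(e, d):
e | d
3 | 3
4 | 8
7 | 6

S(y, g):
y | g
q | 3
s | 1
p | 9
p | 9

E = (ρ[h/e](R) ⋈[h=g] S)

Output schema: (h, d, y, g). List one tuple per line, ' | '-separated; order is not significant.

Per-node cardinality:
  R → 3
  ρ[h/e](R) → 3
  S → 4
  (ρ[h/e](R) ⋈[h=g] S) → 1

== RESULT ==
h | d | y | g
3 | 3 | q | 3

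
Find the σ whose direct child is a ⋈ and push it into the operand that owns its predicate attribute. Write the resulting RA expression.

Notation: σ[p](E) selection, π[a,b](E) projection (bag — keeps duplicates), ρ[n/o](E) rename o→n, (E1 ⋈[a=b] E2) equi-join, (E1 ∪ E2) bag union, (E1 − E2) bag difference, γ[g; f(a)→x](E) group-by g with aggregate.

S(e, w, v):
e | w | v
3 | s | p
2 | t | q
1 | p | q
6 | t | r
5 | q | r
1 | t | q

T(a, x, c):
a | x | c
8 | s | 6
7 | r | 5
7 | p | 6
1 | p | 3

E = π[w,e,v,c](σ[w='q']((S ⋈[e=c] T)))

σ filters on w, owned by the left side.
E' = π[w,e,v,c]((σ[w='q'](S) ⋈[e=c] T))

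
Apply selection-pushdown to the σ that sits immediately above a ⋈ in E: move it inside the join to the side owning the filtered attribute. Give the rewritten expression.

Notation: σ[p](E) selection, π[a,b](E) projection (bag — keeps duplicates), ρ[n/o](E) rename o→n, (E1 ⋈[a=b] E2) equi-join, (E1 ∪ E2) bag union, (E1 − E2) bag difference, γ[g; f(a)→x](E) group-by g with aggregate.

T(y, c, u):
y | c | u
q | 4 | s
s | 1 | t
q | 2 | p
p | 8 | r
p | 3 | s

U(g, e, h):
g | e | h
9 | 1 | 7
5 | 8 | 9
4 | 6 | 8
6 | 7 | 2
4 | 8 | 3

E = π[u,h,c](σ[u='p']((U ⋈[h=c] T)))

σ filters on u, owned by the right side.
E' = π[u,h,c]((U ⋈[h=c] σ[u='p'](T)))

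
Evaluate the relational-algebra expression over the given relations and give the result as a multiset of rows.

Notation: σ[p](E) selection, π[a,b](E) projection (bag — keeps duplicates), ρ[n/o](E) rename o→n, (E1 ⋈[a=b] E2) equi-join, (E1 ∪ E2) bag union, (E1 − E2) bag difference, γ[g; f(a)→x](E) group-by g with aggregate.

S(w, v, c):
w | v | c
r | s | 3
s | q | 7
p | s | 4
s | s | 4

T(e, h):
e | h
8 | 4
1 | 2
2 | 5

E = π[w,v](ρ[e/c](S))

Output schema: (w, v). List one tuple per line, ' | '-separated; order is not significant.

Row counts bottom-up:
  S → 4
  ρ[e/c](S) → 4
  π[w,v](ρ[e/c](S)) → 4

== RESULT ==
w | v
p | s
r | s
s | q
s | s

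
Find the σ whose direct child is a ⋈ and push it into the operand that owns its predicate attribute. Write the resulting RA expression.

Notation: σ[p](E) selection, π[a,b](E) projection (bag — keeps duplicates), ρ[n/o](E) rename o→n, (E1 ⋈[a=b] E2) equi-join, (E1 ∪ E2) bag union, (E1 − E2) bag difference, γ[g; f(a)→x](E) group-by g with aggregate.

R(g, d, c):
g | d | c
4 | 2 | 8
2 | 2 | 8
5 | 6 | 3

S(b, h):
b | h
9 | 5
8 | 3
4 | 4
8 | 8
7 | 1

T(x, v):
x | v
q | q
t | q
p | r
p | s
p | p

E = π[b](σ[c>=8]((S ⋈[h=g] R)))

σ filters on c, owned by the right side.
E' = π[b]((S ⋈[h=g] σ[c>=8](R)))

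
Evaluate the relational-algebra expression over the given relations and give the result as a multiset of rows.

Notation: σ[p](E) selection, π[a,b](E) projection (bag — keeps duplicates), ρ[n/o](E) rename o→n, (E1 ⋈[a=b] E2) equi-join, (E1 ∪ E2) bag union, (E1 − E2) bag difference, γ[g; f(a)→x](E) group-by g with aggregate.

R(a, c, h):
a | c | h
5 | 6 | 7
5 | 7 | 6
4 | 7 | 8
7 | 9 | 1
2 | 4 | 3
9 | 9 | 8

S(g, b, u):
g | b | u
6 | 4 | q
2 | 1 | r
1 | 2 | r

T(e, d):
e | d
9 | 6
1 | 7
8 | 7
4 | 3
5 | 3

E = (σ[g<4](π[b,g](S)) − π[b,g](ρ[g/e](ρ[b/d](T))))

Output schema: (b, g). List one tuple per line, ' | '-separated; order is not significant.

Stepwise |·|:
  S → 3
  π[b,g](S) → 3
  σ[g<4](π[b,g](S)) → 2
  T → 5
  ρ[b/d](T) → 5
  ρ[g/e](ρ[b/d](T)) → 5
  π[b,g](ρ[g/e](ρ[b/d](T))) → 5
  (σ[g<4](π[b,g](S)) − π[b,g](ρ[g/e](ρ[b/d](T)))) → 2

== RESULT ==
b | g
1 | 2
2 | 1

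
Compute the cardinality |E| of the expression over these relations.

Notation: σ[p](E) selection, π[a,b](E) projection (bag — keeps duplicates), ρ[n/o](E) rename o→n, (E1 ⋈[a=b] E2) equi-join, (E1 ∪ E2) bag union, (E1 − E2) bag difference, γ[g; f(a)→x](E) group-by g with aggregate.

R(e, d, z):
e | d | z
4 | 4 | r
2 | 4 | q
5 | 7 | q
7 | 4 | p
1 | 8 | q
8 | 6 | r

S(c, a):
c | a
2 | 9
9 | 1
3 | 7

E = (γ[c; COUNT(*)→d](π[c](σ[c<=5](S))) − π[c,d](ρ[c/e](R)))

Row counts bottom-up:
  S → 3
  σ[c<=5](S) → 2
  π[c](σ[c<=5](S)) → 2
  γ[c; COUNT(*)→d](π[c](σ[c<=5](S))) → 2
  R → 6
  ρ[c/e](R) → 6
  π[c,d](ρ[c/e](R)) → 6
  (γ[c; COUNT(*)→d](π[c](σ[c<=5](S))) − π[c,d](ρ[c/e](R))) → 2

|E| = 2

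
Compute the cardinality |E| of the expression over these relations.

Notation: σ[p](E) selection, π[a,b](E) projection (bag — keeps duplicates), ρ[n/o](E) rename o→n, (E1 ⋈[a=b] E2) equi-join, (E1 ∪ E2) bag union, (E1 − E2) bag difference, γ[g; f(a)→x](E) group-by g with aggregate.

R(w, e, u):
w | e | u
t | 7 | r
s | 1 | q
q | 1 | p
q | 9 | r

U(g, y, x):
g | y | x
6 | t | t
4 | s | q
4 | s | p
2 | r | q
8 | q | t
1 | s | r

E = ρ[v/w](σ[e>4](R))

Per-node cardinality:
  R → 4
  σ[e>4](R) → 2
  ρ[v/w](σ[e>4](R)) → 2

|E| = 2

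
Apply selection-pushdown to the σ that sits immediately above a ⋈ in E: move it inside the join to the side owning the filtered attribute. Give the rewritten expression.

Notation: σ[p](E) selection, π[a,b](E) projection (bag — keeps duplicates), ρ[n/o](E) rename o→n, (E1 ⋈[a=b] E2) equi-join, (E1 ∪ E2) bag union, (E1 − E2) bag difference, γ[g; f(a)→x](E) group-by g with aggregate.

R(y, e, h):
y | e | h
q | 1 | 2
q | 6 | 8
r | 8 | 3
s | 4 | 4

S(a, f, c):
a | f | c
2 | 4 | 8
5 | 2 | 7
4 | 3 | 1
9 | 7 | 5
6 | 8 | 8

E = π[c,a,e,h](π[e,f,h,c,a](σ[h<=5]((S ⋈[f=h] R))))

σ filters on h, owned by the right side.
E' = π[c,a,e,h](π[e,f,h,c,a]((S ⋈[f=h] σ[h<=5](R))))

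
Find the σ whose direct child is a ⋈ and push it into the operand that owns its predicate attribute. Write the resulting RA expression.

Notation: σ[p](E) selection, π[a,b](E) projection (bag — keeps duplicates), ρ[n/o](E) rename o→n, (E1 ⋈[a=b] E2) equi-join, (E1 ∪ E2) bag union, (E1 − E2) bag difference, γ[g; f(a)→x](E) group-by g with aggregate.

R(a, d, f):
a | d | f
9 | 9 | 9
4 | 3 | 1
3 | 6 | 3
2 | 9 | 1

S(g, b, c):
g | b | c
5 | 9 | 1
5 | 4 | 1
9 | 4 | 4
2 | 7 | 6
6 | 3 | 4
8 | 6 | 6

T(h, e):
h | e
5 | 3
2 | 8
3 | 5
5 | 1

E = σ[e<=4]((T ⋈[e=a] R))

σ filters on e, owned by the left side.
E' = (σ[e<=4](T) ⋈[e=a] R)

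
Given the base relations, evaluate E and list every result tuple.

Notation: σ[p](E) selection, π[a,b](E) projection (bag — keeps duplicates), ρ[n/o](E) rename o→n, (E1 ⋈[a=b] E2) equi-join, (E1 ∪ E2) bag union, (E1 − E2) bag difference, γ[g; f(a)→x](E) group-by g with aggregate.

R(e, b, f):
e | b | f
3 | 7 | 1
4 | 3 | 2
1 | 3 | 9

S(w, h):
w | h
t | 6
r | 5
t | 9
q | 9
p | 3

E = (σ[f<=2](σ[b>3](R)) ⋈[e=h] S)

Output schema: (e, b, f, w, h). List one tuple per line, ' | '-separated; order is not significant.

Row counts bottom-up:
  R → 3
  σ[b>3](R) → 1
  σ[f<=2](σ[b>3](R)) → 1
  S → 5
  (σ[f<=2](σ[b>3](R)) ⋈[e=h] S) → 1

== RESULT ==
e | b | f | w | h
3 | 7 | 1 | p | 3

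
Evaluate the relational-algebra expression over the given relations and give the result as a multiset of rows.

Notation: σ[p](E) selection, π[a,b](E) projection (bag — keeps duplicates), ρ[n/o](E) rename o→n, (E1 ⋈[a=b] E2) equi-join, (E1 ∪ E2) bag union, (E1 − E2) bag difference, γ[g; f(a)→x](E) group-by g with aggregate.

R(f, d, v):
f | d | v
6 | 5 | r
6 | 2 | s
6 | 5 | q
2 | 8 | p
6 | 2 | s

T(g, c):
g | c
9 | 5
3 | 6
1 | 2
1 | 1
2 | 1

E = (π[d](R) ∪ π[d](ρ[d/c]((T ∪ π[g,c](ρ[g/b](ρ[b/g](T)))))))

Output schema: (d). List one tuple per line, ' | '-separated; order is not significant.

Subexpression sizes:
  R → 5
  π[d](R) → 5
  T → 5
  T → 5
  ρ[b/g](T) → 5
  ρ[g/b](ρ[b/g](T)) → 5
  π[g,c](ρ[g/b](ρ[b/g](T))) → 5
  (T ∪ π[g,c](ρ[g/b](ρ[b/g](T)))) → 10
  ρ[d/c]((T ∪ π[g,c](ρ[g/b](ρ[b/g](T))))) → 10
  π[d](ρ[d/c]((T ∪ π[g,c](ρ[g/b](ρ[b/g](T)))))) → 10
  (π[d](R) ∪ π[d](ρ[d/c]((T ∪ π[g,c](ρ[g/b](ρ[b/g](T))))))) → 15

== RESULT ==
d
1
1
1
1
2
2
2
2
5
5
5
5
6
6
8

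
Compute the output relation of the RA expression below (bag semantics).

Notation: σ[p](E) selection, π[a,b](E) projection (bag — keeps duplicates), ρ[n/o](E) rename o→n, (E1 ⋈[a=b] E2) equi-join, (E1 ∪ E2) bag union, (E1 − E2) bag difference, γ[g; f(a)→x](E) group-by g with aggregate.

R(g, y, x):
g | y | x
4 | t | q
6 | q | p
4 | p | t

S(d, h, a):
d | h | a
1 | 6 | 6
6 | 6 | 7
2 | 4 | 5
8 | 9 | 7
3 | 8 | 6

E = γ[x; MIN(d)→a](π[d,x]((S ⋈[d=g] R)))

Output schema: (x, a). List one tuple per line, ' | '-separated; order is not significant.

Per-node cardinality:
  S → 5
  R → 3
  (S ⋈[d=g] R) → 1
  π[d,x]((S ⋈[d=g] R)) → 1
  γ[x; MIN(d)→a](π[d,x]((S ⋈[d=g] R))) → 1

== RESULT ==
x | a
p | 6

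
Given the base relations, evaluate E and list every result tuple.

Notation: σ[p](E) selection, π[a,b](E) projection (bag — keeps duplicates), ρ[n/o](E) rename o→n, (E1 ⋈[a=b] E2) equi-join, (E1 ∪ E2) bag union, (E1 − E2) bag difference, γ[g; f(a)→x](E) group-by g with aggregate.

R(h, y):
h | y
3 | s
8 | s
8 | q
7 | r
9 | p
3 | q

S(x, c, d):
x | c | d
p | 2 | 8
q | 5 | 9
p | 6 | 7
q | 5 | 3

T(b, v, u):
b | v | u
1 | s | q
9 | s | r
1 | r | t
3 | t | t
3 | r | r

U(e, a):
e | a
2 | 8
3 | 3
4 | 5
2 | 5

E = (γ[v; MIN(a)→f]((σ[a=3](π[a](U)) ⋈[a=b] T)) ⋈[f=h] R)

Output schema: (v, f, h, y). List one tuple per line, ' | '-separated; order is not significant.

Row counts bottom-up:
  U → 4
  π[a](U) → 4
  σ[a=3](π[a](U)) → 1
  T → 5
  (σ[a=3](π[a](U)) ⋈[a=b] T) → 2
  γ[v; MIN(a)→f]((σ[a=3](π[a](U)) ⋈[a=b] T)) → 2
  R → 6
  (γ[v; MIN(a)→f]((σ[a=3](π[a](U)) ⋈[a=b] T)) ⋈[f=h] R) → 4

== RESULT ==
v | f | h | y
r | 3 | 3 | q
r | 3 | 3 | s
t | 3 | 3 | q
t | 3 | 3 | s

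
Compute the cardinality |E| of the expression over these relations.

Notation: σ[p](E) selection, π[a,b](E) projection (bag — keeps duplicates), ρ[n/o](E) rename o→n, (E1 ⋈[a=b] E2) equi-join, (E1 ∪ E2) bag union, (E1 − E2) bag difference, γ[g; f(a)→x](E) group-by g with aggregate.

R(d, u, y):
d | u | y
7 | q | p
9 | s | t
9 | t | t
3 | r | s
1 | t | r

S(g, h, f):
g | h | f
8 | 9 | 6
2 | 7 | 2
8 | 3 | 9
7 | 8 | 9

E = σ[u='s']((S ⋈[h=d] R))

Subexpression sizes:
  S → 4
  R → 5
  (S ⋈[h=d] R) → 4
  σ[u='s']((S ⋈[h=d] R)) → 1

|E| = 1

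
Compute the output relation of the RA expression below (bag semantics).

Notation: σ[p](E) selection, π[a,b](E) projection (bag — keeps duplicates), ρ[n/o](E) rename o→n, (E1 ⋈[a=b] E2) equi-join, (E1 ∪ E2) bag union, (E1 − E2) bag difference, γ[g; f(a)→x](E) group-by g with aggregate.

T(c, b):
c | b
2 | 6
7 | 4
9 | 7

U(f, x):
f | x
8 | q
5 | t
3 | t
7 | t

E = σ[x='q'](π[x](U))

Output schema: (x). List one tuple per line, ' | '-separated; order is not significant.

Subexpression sizes:
  U → 4
  π[x](U) → 4
  σ[x='q'](π[x](U)) → 1

== RESULT ==
x
q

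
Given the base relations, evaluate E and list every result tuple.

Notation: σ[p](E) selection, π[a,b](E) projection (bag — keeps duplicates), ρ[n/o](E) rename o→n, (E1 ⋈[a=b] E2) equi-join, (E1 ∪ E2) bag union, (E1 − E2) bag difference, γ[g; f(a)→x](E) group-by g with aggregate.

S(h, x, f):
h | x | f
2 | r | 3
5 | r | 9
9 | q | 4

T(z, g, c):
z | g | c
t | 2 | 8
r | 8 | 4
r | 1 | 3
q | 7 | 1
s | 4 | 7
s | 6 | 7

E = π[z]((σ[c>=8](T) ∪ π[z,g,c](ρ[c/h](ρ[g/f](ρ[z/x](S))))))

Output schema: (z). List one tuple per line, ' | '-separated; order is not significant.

Subexpression sizes:
  T → 6
  σ[c>=8](T) → 1
  S → 3
  ρ[z/x](S) → 3
  ρ[g/f](ρ[z/x](S)) → 3
  ρ[c/h](ρ[g/f](ρ[z/x](S))) → 3
  π[z,g,c](ρ[c/h](ρ[g/f](ρ[z/x](S)))) → 3
  (σ[c>=8](T) ∪ π[z,g,c](ρ[c/h](ρ[g/f](ρ[z/x](S))))) → 4
  π[z]((σ[c>=8](T) ∪ π[z,g,c](ρ[c/h](ρ[g/f](ρ[z/x](S)))))) → 4

== RESULT ==
z
q
r
r
t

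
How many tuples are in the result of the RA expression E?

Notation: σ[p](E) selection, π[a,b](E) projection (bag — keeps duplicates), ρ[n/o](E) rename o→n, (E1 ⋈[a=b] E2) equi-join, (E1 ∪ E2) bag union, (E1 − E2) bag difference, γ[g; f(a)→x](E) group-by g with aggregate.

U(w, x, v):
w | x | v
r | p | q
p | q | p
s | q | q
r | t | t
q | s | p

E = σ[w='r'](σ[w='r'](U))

Stepwise |·|:
  U → 5
  σ[w='r'](U) → 2
  σ[w='r'](σ[w='r'](U)) → 2

|E| = 2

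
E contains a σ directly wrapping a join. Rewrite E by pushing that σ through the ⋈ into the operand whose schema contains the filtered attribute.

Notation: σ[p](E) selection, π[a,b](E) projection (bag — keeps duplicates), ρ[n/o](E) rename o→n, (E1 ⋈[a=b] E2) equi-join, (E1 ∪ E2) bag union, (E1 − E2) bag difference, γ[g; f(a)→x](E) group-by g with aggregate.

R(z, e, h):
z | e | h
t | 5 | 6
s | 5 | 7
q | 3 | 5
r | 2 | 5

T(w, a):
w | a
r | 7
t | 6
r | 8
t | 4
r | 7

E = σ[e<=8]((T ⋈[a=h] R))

σ filters on e, owned by the right side.
E' = (T ⋈[a=h] σ[e<=8](R))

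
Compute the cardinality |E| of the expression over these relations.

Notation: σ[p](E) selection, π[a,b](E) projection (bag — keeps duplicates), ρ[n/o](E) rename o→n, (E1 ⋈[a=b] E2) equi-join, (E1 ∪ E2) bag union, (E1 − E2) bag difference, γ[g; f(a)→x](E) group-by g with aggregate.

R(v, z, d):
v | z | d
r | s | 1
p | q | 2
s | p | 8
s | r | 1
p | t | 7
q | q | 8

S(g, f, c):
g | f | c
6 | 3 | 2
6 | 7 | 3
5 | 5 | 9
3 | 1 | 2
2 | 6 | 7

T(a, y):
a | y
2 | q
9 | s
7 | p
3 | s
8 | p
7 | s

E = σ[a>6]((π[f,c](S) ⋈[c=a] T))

Subexpression sizes:
  S → 5
  π[f,c](S) → 5
  T → 6
  (π[f,c](S) ⋈[c=a] T) → 6
  σ[a>6]((π[f,c](S) ⋈[c=a] T)) → 3

|E| = 3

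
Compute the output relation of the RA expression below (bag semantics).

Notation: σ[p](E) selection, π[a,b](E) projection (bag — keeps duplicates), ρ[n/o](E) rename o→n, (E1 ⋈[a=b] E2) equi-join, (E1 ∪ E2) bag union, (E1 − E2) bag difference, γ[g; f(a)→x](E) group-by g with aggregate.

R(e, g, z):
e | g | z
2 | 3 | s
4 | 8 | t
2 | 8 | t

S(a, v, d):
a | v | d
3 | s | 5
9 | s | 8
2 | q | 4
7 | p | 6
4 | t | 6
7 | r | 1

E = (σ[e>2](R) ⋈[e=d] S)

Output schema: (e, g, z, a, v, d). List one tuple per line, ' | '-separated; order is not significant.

Row counts bottom-up:
  R → 3
  σ[e>2](R) → 1
  S → 6
  (σ[e>2](R) ⋈[e=d] S) → 1

== RESULT ==
e | g | z | a | v | d
4 | 8 | t | 2 | q | 4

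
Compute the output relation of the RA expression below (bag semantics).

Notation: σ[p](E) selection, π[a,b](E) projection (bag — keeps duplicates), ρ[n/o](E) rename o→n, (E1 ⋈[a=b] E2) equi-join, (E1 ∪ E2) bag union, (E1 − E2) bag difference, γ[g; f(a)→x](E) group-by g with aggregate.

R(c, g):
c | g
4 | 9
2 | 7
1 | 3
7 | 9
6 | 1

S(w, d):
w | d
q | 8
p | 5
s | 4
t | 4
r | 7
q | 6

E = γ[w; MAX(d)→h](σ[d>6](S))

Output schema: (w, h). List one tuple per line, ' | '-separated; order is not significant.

Subexpression sizes:
  S → 6
  σ[d>6](S) → 2
  γ[w; MAX(d)→h](σ[d>6](S)) → 2

== RESULT ==
w | h
q | 8
r | 7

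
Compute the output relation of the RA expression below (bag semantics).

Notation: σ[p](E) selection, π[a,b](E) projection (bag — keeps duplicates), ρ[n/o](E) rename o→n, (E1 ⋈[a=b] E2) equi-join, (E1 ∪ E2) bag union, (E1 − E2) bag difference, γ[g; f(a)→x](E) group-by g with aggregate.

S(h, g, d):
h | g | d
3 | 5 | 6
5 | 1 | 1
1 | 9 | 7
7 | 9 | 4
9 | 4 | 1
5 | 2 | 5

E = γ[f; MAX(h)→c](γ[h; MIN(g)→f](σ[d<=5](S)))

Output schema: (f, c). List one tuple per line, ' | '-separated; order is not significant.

Stepwise |·|:
  S → 6
  σ[d<=5](S) → 4
  γ[h; MIN(g)→f](σ[d<=5](S)) → 3
  γ[f; MAX(h)→c](γ[h; MIN(g)→f](σ[d<=5](S))) → 3

== RESULT ==
f | c
1 | 5
4 | 9
9 | 7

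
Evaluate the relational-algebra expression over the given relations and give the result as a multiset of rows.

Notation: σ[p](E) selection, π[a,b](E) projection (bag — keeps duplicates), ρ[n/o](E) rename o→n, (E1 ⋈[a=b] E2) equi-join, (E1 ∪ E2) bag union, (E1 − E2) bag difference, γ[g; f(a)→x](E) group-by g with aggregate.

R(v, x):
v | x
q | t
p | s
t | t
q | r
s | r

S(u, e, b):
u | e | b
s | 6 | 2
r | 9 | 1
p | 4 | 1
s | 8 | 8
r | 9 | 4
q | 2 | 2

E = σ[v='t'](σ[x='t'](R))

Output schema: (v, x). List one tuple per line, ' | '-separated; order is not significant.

Subexpression sizes:
  R → 5
  σ[x='t'](R) → 2
  σ[v='t'](σ[x='t'](R)) → 1

== RESULT ==
v | x
t | t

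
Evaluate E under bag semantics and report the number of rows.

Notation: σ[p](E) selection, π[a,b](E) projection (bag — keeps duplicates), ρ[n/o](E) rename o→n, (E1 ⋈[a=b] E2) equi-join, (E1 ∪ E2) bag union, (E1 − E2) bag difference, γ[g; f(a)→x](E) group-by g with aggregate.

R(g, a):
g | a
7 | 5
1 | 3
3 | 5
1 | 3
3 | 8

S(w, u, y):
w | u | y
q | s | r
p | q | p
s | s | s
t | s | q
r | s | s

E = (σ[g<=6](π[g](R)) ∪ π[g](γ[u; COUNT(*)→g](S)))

Subexpression sizes:
  R → 5
  π[g](R) → 5
  σ[g<=6](π[g](R)) → 4
  S → 5
  γ[u; COUNT(*)→g](S) → 2
  π[g](γ[u; COUNT(*)→g](S)) → 2
  (σ[g<=6](π[g](R)) ∪ π[g](γ[u; COUNT(*)→g](S))) → 6

|E| = 6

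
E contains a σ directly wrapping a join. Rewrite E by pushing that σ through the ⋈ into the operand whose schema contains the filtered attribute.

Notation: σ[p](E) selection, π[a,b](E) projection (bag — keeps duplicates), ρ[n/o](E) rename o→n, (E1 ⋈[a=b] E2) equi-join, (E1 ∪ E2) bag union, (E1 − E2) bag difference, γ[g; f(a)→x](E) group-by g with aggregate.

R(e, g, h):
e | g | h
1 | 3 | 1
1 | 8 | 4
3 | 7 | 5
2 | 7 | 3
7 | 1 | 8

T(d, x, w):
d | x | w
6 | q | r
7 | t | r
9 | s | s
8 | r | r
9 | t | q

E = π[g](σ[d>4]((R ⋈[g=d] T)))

σ filters on d, owned by the right side.
E' = π[g]((R ⋈[g=d] σ[d>4](T)))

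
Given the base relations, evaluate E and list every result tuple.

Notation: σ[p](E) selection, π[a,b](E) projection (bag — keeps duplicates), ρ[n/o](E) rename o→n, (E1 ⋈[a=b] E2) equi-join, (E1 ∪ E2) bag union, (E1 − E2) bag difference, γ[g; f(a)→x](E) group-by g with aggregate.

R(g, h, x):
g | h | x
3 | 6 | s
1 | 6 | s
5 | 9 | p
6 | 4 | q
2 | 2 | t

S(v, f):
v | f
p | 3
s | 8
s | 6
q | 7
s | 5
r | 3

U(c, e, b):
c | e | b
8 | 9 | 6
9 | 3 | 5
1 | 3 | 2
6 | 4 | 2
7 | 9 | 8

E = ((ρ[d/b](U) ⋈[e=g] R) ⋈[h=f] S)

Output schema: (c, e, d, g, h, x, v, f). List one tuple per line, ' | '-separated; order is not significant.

Stepwise |·|:
  U → 5
  ρ[d/b](U) → 5
  R → 5
  (ρ[d/b](U) ⋈[e=g] R) → 2
  S → 6
  ((ρ[d/b](U) ⋈[e=g] R) ⋈[h=f] S) → 2

== RESULT ==
c | e | d | g | h | x | v | f
1 | 3 | 2 | 3 | 6 | s | s | 6
9 | 3 | 5 | 3 | 6 | s | s | 6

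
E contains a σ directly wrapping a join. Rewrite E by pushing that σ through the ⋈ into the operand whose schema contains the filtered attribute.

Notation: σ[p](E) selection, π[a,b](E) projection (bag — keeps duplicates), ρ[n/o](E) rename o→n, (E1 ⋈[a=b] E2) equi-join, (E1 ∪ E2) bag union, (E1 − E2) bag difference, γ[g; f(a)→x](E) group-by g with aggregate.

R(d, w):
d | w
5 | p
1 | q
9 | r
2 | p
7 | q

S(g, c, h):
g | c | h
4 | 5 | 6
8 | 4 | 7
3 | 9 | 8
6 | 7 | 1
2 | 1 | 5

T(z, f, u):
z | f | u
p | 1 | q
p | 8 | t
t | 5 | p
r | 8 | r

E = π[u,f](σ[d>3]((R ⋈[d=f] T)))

σ filters on d, owned by the left side.
E' = π[u,f]((σ[d>3](R) ⋈[d=f] T))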